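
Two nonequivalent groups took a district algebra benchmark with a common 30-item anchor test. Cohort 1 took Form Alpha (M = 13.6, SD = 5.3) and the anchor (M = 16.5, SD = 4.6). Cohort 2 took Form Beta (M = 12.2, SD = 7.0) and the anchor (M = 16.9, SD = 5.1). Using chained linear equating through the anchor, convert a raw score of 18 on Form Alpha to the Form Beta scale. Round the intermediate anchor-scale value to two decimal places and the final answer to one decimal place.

Form Alpha → anchor (Cohort 1): v = (4.6/5.3)(18 − 13.6) + 16.5 = 20.32
anchor → Form Beta (Cohort 2): y = (7.0/5.1)(20.32 − 16.9) + 12.2 = 16.9

16.9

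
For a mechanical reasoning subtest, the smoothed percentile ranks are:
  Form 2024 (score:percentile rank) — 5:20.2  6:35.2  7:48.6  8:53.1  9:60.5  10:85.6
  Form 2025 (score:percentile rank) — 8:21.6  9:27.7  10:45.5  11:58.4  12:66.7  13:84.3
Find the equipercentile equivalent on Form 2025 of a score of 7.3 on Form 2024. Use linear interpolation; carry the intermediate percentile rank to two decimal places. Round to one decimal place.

PR of 7.3 on Form 2024: 48.6 + (7.3 − 7)/(8 − 7) × (53.1 − 48.6) = 49.95
On Form 2025, PR 49.95 falls between score 10 (PR 45.5) and 11 (PR 58.4).
Interpolate: 10 + (49.95 − 45.5)/(58.4 − 45.5) × (11 − 10) = 10.3

10.3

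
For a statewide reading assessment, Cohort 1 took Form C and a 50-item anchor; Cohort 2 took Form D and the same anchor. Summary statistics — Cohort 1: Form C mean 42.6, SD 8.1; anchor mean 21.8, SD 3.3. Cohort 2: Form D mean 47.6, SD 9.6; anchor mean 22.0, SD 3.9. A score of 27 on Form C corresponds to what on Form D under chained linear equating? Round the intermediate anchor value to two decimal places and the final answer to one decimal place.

31.5

Form C → anchor (Cohort 1): v = (3.3/8.1)(27 − 42.6) + 21.8 = 15.44
anchor → Form D (Cohort 2): y = (9.6/3.9)(15.44 − 22.0) + 47.6 = 31.5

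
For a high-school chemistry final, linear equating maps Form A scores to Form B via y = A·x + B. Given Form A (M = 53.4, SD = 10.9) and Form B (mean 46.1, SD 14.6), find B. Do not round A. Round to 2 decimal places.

A = SD_Y / SD_X = 14.6 / 10.9 = 1.339450
B = M_Y − A·M_X = 46.1 − 1.339450 × 53.4 = -25.43

-25.43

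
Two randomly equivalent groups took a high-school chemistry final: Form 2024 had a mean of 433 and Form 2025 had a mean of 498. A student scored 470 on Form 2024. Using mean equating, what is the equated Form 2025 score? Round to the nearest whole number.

Mean equating: y = x + (M_Y − M_X) = 470 + (498 − 433) = 535

535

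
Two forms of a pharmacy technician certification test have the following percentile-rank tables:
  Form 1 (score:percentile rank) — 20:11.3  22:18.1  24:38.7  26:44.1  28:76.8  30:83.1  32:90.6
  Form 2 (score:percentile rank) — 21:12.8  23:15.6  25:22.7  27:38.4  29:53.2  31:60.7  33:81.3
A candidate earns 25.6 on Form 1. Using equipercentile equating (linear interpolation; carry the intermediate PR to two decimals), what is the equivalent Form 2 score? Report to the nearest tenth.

27.6

PR of 25.6 on Form 1: 38.7 + (25.6 − 24)/(26 − 24) × (44.1 − 38.7) = 43.02
On Form 2, PR 43.02 falls between score 27 (PR 38.4) and 29 (PR 53.2).
Interpolate: 27 + (43.02 − 38.4)/(53.2 − 38.4) × (29 − 27) = 27.6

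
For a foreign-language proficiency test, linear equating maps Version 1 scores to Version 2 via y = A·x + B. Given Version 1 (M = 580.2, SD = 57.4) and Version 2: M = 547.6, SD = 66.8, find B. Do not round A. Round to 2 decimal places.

A = SD_Y / SD_X = 66.8 / 57.4 = 1.163763
B = M_Y − A·M_X = 547.6 − 1.163763 × 580.2 = -127.62

-127.62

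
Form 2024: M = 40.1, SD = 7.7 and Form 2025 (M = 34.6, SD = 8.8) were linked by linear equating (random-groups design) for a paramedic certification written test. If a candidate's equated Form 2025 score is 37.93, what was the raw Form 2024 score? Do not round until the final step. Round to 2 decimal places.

43.01

Invert y = (SD_Y/SD_X)(x − M_X) + M_Y:
x = (SD_X/SD_Y)(y − M_Y) + M_X = (7.7/8.8)(37.93 − 34.6) + 40.1
x = 0.875000 × 3.330 + 40.1 = 43.01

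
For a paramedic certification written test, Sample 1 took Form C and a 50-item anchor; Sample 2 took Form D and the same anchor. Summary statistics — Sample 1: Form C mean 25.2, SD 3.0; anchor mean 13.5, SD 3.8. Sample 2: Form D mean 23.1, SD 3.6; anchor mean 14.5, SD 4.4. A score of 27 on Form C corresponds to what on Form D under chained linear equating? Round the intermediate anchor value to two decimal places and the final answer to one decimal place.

Form C → anchor (Sample 1): v = (3.8/3.0)(27 − 25.2) + 13.5 = 15.78
anchor → Form D (Sample 2): y = (3.6/4.4)(15.78 − 14.5) + 23.1 = 24.1

24.1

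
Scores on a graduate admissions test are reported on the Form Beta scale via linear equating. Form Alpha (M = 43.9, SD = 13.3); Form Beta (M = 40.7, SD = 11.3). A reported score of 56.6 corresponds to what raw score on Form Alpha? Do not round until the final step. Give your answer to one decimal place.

62.6

Invert y = (SD_Y/SD_X)(x − M_X) + M_Y:
x = (SD_X/SD_Y)(y − M_Y) + M_X = (13.3/11.3)(56.6 − 40.7) + 43.9
x = 1.176991 × 15.900 + 43.9 = 62.6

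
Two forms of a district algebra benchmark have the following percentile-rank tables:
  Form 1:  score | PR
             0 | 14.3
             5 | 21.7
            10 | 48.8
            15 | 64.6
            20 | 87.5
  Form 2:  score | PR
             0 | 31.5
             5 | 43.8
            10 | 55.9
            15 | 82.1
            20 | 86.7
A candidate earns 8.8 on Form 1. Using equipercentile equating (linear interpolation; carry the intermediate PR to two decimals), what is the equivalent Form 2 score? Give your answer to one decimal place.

PR of 8.8 on Form 1: 21.7 + (8.8 − 5)/(10 − 5) × (48.8 − 21.7) = 42.30
On Form 2, PR 42.30 falls between score 0 (PR 31.5) and 5 (PR 43.8).
Interpolate: 0 + (42.30 − 31.5)/(43.8 − 31.5) × (5 − 0) = 4.4

4.4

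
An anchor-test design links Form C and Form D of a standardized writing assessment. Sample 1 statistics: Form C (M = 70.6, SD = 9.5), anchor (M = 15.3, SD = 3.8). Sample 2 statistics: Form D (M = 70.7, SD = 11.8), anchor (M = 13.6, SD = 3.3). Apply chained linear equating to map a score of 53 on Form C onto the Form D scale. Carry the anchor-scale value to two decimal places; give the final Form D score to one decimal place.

Form C → anchor (Sample 1): v = (3.8/9.5)(53 − 70.6) + 15.3 = 8.26
anchor → Form D (Sample 2): y = (11.8/3.3)(8.26 − 13.6) + 70.7 = 51.6

51.6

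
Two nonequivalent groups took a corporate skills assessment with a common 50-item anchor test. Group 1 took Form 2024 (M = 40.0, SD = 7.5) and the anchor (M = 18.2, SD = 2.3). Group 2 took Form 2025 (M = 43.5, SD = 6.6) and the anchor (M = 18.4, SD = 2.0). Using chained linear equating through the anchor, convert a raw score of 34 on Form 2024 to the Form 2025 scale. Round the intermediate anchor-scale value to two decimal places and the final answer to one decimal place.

36.8

Form 2024 → anchor (Group 1): v = (2.3/7.5)(34 − 40.0) + 18.2 = 16.36
anchor → Form 2025 (Group 2): y = (6.6/2.0)(16.36 − 18.4) + 43.5 = 36.8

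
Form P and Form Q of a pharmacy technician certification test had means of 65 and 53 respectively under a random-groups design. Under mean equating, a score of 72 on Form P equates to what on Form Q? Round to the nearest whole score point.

Mean equating: y = x + (M_Y − M_X) = 72 + (53 − 65) = 60

60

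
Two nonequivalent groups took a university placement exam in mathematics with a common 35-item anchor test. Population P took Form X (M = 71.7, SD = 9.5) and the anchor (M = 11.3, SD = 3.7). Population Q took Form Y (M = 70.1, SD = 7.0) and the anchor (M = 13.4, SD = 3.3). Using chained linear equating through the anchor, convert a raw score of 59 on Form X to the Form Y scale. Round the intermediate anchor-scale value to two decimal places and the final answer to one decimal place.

55.1

Form X → anchor (Population P): v = (3.7/9.5)(59 − 71.7) + 11.3 = 6.35
anchor → Form Y (Population Q): y = (7.0/3.3)(6.35 − 13.4) + 70.1 = 55.1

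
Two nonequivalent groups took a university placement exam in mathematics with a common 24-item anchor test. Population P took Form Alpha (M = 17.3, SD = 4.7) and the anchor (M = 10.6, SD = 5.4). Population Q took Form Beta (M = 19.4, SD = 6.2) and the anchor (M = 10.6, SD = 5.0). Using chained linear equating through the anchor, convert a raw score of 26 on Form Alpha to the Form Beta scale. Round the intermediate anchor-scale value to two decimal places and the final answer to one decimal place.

Form Alpha → anchor (Population P): v = (5.4/4.7)(26 − 17.3) + 10.6 = 20.60
anchor → Form Beta (Population Q): y = (6.2/5.0)(20.60 − 10.6) + 19.4 = 31.8

31.8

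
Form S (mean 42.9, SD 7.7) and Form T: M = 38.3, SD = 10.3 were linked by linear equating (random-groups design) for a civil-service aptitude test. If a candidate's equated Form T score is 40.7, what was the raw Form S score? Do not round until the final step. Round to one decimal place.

44.7

Invert y = (SD_Y/SD_X)(x − M_X) + M_Y:
x = (SD_X/SD_Y)(y − M_Y) + M_X = (7.7/10.3)(40.7 − 38.3) + 42.9
x = 0.747573 × 2.400 + 42.9 = 44.7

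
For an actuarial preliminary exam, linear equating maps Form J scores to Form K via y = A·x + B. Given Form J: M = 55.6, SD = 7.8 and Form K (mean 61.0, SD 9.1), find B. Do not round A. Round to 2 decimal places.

-3.87

A = SD_Y / SD_X = 9.1 / 7.8 = 1.166667
B = M_Y − A·M_X = 61.0 − 1.166667 × 55.6 = -3.87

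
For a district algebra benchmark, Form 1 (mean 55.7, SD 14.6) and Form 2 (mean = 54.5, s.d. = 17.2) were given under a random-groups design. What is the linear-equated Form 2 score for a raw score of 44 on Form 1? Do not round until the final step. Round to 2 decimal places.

Linear equating: y = (SD_Y/SD_X)(x − M_X) + M_Y
y = (17.2/14.6)(44 − 55.7) + 54.5
y = 1.178082 × -11.7 + 54.5 = -13.7836 + 54.5 = 40.72

40.72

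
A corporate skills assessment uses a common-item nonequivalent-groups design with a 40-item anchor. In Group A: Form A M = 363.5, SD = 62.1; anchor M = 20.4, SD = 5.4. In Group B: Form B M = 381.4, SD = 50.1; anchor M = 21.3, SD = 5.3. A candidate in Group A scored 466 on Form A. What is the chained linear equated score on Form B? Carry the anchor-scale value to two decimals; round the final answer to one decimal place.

Form A → anchor (Group A): v = (5.4/62.1)(466 − 363.5) + 20.4 = 29.31
anchor → Form B (Group B): y = (50.1/5.3)(29.31 − 21.3) + 381.4 = 457.1

457.1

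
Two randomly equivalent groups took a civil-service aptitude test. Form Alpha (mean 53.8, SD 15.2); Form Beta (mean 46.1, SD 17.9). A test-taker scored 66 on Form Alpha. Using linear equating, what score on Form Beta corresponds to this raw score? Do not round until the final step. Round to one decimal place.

60.5

Linear equating: y = (SD_Y/SD_X)(x − M_X) + M_Y
y = (17.9/15.2)(66 − 53.8) + 46.1
y = 1.177632 × 12.2 + 46.1 = 14.3671 + 46.1 = 60.5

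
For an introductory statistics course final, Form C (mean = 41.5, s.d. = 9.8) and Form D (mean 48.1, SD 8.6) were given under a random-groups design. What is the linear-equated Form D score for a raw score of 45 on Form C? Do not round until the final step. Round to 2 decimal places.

51.17

Linear equating: y = (SD_Y/SD_X)(x − M_X) + M_Y
y = (8.6/9.8)(45 − 41.5) + 48.1
y = 0.877551 × 3.5 + 48.1 = 3.0714 + 48.1 = 51.17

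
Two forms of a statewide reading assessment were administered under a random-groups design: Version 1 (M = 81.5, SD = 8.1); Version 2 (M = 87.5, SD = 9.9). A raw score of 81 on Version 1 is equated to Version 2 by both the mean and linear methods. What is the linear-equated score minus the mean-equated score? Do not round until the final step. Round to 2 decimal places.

Mean-equated: 81 + (87.5 − 81.5) = 87.00
Linear-equated: (9.9/8.1)(81 − 81.5) + 87.5 = 86.889
Difference = 86.889 − 87.00 = -0.11

-0.11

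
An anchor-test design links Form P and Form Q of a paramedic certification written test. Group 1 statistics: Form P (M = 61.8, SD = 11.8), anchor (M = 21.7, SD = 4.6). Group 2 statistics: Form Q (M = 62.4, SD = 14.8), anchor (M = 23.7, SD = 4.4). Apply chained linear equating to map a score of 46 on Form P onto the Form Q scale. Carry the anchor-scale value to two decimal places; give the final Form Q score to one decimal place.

35.0

Form P → anchor (Group 1): v = (4.6/11.8)(46 − 61.8) + 21.7 = 15.54
anchor → Form Q (Group 2): y = (14.8/4.4)(15.54 − 23.7) + 62.4 = 35.0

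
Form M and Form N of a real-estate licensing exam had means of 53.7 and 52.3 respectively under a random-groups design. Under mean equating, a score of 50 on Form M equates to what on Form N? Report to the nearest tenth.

Mean equating: y = x + (M_Y − M_X) = 50 + (52.3 − 53.7) = 48.6

48.6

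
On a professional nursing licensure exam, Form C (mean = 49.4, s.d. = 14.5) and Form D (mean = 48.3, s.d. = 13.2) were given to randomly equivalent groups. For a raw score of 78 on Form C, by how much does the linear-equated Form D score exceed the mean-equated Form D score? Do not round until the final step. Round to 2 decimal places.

-2.56

Mean-equated: 78 + (48.3 − 49.4) = 76.90
Linear-equated: (13.2/14.5)(78 − 49.4) + 48.3 = 74.336
Difference = 74.336 − 76.90 = -2.56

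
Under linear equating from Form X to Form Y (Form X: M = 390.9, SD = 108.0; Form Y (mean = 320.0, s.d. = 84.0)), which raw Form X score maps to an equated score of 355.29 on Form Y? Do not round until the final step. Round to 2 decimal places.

Invert y = (SD_Y/SD_X)(x − M_X) + M_Y:
x = (SD_X/SD_Y)(y − M_Y) + M_X = (108.0/84.0)(355.29 − 320.0) + 390.9
x = 1.285714 × 35.290 + 390.9 = 436.27

436.27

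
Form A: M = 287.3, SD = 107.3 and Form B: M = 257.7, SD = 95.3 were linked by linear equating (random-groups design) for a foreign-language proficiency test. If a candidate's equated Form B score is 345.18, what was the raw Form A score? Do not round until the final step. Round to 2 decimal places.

Invert y = (SD_Y/SD_X)(x − M_X) + M_Y:
x = (SD_X/SD_Y)(y − M_Y) + M_X = (107.3/95.3)(345.18 − 257.7) + 287.3
x = 1.125918 × 87.480 + 287.3 = 385.80

385.80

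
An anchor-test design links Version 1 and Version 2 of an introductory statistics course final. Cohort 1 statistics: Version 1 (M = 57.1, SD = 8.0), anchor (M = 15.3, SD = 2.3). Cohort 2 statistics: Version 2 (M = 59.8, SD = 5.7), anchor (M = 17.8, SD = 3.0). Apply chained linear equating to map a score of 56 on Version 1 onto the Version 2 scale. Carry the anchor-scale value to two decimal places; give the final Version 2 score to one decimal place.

Version 1 → anchor (Cohort 1): v = (2.3/8.0)(56 − 57.1) + 15.3 = 14.98
anchor → Version 2 (Cohort 2): y = (5.7/3.0)(14.98 − 17.8) + 59.8 = 54.4

54.4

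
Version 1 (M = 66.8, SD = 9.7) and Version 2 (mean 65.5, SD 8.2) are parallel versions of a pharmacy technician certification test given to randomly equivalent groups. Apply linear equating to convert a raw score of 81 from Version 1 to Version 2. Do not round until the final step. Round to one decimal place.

77.5

Linear equating: y = (SD_Y/SD_X)(x − M_X) + M_Y
y = (8.2/9.7)(81 − 66.8) + 65.5
y = 0.845361 × 14.2 + 65.5 = 12.0041 + 65.5 = 77.5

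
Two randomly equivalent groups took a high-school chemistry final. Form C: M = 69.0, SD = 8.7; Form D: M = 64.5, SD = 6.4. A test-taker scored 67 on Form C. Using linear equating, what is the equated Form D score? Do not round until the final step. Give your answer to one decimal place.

Linear equating: y = (SD_Y/SD_X)(x − M_X) + M_Y
y = (6.4/8.7)(67 − 69.0) + 64.5
y = 0.735632 × -2.0 + 64.5 = -1.4713 + 64.5 = 63.0

63.0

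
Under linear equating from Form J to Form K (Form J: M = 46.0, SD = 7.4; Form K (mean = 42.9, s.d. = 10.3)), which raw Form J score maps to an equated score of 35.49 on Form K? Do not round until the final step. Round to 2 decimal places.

40.68

Invert y = (SD_Y/SD_X)(x − M_X) + M_Y:
x = (SD_X/SD_Y)(y − M_Y) + M_X = (7.4/10.3)(35.49 − 42.9) + 46.0
x = 0.718447 × -7.410 + 46.0 = 40.68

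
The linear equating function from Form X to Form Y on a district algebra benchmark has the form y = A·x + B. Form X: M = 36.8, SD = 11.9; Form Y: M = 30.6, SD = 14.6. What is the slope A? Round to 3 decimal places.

A = SD_Y / SD_X = 14.6 / 11.9 = 1.227

1.227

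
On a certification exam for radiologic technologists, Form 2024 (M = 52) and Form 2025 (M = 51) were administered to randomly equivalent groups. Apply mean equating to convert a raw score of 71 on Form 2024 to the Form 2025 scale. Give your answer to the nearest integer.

Mean equating: y = x + (M_Y − M_X) = 71 + (51 − 52) = 70

70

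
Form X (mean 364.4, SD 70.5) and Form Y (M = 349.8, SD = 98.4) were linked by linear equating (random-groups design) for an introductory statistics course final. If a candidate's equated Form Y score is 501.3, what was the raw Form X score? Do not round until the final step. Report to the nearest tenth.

Invert y = (SD_Y/SD_X)(x − M_X) + M_Y:
x = (SD_X/SD_Y)(y − M_Y) + M_X = (70.5/98.4)(501.3 − 349.8) + 364.4
x = 0.716463 × 151.500 + 364.4 = 472.9

472.9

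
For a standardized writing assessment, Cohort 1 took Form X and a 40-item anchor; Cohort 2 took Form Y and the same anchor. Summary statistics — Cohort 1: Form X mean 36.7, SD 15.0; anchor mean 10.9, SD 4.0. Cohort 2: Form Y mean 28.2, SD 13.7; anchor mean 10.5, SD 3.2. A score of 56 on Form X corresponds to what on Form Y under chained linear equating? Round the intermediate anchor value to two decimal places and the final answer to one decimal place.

52.0

Form X → anchor (Cohort 1): v = (4.0/15.0)(56 − 36.7) + 10.9 = 16.05
anchor → Form Y (Cohort 2): y = (13.7/3.2)(16.05 − 10.5) + 28.2 = 52.0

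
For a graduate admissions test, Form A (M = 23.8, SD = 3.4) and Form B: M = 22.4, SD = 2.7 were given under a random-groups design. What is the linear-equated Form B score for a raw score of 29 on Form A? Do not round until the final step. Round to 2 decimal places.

26.53

Linear equating: y = (SD_Y/SD_X)(x − M_X) + M_Y
y = (2.7/3.4)(29 − 23.8) + 22.4
y = 0.794118 × 5.2 + 22.4 = 4.1294 + 22.4 = 26.53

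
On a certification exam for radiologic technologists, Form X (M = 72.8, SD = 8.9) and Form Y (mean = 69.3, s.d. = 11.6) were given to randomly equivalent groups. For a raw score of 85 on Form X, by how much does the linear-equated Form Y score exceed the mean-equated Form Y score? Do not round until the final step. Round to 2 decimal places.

Mean-equated: 85 + (69.3 − 72.8) = 81.50
Linear-equated: (11.6/8.9)(85 − 72.8) + 69.3 = 85.201
Difference = 85.201 − 81.50 = 3.70

3.70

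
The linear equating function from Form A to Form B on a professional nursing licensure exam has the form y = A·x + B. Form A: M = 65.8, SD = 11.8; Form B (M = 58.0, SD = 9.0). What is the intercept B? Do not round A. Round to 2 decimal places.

7.81

A = SD_Y / SD_X = 9.0 / 11.8 = 0.762712
B = M_Y − A·M_X = 58.0 − 0.762712 × 65.8 = 7.81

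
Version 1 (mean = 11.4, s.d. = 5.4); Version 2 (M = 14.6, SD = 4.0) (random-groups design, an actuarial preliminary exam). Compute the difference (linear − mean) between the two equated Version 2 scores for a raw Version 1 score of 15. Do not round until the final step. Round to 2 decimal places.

-0.93

Mean-equated: 15 + (14.6 − 11.4) = 18.20
Linear-equated: (4.0/5.4)(15 − 11.4) + 14.6 = 17.267
Difference = 17.267 − 18.20 = -0.93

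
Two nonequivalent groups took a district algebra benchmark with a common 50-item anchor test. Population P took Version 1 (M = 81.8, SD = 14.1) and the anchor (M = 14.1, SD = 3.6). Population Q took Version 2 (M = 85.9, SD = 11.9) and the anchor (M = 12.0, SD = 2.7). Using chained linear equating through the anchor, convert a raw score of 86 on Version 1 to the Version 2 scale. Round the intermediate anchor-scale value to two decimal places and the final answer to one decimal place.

99.9

Version 1 → anchor (Population P): v = (3.6/14.1)(86 − 81.8) + 14.1 = 15.17
anchor → Version 2 (Population Q): y = (11.9/2.7)(15.17 − 12.0) + 85.9 = 99.9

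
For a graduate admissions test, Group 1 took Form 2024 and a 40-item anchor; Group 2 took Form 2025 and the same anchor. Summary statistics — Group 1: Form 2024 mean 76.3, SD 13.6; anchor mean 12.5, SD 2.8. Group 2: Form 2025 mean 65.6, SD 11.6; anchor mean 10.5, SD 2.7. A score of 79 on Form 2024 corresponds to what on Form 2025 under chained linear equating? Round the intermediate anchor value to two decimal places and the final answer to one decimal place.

76.6

Form 2024 → anchor (Group 1): v = (2.8/13.6)(79 − 76.3) + 12.5 = 13.06
anchor → Form 2025 (Group 2): y = (11.6/2.7)(13.06 − 10.5) + 65.6 = 76.6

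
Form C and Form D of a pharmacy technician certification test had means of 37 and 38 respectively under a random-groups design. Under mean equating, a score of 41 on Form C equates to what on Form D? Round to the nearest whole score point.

Mean equating: y = x + (M_Y − M_X) = 41 + (38 − 37) = 42

42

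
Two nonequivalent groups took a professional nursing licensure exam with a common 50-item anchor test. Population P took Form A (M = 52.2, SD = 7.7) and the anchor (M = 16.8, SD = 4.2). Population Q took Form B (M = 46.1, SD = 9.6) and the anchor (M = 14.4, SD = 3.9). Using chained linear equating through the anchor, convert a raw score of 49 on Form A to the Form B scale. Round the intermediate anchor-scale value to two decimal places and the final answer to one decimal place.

Form A → anchor (Population P): v = (4.2/7.7)(49 − 52.2) + 16.8 = 15.05
anchor → Form B (Population Q): y = (9.6/3.9)(15.05 − 14.4) + 46.1 = 47.7

47.7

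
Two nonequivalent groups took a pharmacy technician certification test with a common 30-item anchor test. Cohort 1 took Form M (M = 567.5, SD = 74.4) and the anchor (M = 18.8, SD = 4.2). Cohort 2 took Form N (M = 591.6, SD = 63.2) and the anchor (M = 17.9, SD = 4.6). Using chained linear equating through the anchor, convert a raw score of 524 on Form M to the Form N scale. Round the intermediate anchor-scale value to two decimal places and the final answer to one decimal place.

Form M → anchor (Cohort 1): v = (4.2/74.4)(524 − 567.5) + 18.8 = 16.34
anchor → Form N (Cohort 2): y = (63.2/4.6)(16.34 − 17.9) + 591.6 = 570.2

570.2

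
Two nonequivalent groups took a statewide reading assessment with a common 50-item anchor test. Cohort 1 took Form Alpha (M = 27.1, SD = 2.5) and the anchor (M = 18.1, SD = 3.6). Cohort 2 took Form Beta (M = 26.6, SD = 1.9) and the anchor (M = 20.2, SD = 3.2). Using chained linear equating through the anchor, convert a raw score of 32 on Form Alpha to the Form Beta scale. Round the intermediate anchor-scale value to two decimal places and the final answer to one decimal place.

Form Alpha → anchor (Cohort 1): v = (3.6/2.5)(32 − 27.1) + 18.1 = 25.16
anchor → Form Beta (Cohort 2): y = (1.9/3.2)(25.16 − 20.2) + 26.6 = 29.5

29.5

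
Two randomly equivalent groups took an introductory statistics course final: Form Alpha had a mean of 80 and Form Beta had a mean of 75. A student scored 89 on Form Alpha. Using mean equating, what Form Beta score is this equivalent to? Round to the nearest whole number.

Mean equating: y = x + (M_Y − M_X) = 89 + (75 − 80) = 84

84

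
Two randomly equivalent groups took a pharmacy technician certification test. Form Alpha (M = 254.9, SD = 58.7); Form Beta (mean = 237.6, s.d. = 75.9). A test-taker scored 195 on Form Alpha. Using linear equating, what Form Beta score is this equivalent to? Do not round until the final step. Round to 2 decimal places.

160.15

Linear equating: y = (SD_Y/SD_X)(x − M_X) + M_Y
y = (75.9/58.7)(195 − 254.9) + 237.6
y = 1.293015 × -59.9 + 237.6 = -77.4516 + 237.6 = 160.15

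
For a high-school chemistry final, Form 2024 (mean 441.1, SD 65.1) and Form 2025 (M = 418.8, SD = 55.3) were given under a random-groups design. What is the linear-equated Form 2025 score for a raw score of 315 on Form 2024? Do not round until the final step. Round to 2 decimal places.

311.68

Linear equating: y = (SD_Y/SD_X)(x − M_X) + M_Y
y = (55.3/65.1)(315 − 441.1) + 418.8
y = 0.849462 × -126.1 + 418.8 = -107.1172 + 418.8 = 311.68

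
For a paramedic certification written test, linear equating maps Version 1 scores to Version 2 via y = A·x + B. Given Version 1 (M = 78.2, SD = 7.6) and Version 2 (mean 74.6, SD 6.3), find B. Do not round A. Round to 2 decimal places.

9.78

A = SD_Y / SD_X = 6.3 / 7.6 = 0.828947
B = M_Y − A·M_X = 74.6 − 0.828947 × 78.2 = 9.78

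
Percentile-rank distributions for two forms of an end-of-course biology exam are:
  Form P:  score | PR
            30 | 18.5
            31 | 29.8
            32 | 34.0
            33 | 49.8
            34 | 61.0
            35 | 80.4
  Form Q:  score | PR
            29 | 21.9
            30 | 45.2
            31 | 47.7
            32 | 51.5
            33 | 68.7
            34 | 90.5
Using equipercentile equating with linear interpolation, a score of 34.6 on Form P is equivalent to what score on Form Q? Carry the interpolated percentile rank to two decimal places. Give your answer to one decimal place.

PR of 34.6 on Form P: 61.0 + (34.6 − 34)/(35 − 34) × (80.4 − 61.0) = 72.64
On Form Q, PR 72.64 falls between score 33 (PR 68.7) and 34 (PR 90.5).
Interpolate: 33 + (72.64 − 68.7)/(90.5 − 68.7) × (34 − 33) = 33.2

33.2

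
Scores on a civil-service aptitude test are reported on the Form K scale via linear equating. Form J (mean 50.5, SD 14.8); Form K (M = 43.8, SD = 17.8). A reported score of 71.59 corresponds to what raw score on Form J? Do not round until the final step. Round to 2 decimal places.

Invert y = (SD_Y/SD_X)(x − M_X) + M_Y:
x = (SD_X/SD_Y)(y − M_Y) + M_X = (14.8/17.8)(71.59 − 43.8) + 50.5
x = 0.831461 × 27.790 + 50.5 = 73.61

73.61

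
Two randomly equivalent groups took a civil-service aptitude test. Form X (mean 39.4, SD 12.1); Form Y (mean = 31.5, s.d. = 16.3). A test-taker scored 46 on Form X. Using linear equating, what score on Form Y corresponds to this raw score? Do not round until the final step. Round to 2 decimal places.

Linear equating: y = (SD_Y/SD_X)(x − M_X) + M_Y
y = (16.3/12.1)(46 − 39.4) + 31.5
y = 1.347107 × 6.6 + 31.5 = 8.8909 + 31.5 = 40.39

40.39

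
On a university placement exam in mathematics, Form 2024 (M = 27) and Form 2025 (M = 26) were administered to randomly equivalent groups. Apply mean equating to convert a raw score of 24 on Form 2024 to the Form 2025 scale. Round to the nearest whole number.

Mean equating: y = x + (M_Y − M_X) = 24 + (26 − 27) = 23

23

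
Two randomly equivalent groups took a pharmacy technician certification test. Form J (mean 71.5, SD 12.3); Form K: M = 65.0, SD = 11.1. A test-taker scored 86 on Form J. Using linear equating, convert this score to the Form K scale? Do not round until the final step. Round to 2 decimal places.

Linear equating: y = (SD_Y/SD_X)(x − M_X) + M_Y
y = (11.1/12.3)(86 − 71.5) + 65.0
y = 0.902439 × 14.5 + 65.0 = 13.0854 + 65.0 = 78.09

78.09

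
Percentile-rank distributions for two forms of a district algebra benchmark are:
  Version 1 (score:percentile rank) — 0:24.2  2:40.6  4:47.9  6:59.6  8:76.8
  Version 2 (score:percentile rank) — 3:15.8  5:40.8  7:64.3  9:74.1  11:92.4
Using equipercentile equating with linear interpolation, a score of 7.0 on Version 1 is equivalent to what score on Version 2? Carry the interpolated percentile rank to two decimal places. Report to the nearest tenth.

PR of 7.0 on Version 1: 59.6 + (7.0 − 6)/(8 − 6) × (76.8 − 59.6) = 68.20
On Version 2, PR 68.20 falls between score 7 (PR 64.3) and 9 (PR 74.1).
Interpolate: 7 + (68.20 − 64.3)/(74.1 − 64.3) × (9 − 7) = 7.8

7.8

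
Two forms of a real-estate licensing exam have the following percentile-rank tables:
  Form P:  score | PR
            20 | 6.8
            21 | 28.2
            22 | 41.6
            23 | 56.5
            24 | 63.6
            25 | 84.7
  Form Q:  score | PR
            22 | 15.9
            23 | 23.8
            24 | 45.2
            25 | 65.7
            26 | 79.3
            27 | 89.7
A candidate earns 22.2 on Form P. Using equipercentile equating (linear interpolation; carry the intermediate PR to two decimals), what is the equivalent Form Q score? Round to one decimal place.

24.0

PR of 22.2 on Form P: 41.6 + (22.2 − 22)/(23 − 22) × (56.5 − 41.6) = 44.58
On Form Q, PR 44.58 falls between score 23 (PR 23.8) and 24 (PR 45.2).
Interpolate: 23 + (44.58 − 23.8)/(45.2 − 23.8) × (24 − 23) = 24.0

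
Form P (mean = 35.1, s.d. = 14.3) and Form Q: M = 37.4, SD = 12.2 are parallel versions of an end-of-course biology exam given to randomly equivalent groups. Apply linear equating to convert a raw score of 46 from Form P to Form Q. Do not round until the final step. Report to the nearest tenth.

Linear equating: y = (SD_Y/SD_X)(x − M_X) + M_Y
y = (12.2/14.3)(46 − 35.1) + 37.4
y = 0.853147 × 10.9 + 37.4 = 9.2993 + 37.4 = 46.7

46.7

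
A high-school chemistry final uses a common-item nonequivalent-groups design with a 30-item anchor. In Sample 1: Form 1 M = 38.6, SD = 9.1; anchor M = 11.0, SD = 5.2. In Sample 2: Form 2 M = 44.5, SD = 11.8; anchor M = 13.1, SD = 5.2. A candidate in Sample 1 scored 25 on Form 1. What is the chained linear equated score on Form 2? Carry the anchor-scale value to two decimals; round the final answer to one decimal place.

Form 1 → anchor (Sample 1): v = (5.2/9.1)(25 − 38.6) + 11.0 = 3.23
anchor → Form 2 (Sample 2): y = (11.8/5.2)(3.23 − 13.1) + 44.5 = 22.1

22.1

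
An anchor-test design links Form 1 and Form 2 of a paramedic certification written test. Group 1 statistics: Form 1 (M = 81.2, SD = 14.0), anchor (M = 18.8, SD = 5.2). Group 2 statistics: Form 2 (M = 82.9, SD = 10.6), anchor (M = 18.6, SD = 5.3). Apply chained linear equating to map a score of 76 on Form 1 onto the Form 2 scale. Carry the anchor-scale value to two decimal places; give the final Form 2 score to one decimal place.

Form 1 → anchor (Group 1): v = (5.2/14.0)(76 − 81.2) + 18.8 = 16.87
anchor → Form 2 (Group 2): y = (10.6/5.3)(16.87 − 18.6) + 82.9 = 79.4

79.4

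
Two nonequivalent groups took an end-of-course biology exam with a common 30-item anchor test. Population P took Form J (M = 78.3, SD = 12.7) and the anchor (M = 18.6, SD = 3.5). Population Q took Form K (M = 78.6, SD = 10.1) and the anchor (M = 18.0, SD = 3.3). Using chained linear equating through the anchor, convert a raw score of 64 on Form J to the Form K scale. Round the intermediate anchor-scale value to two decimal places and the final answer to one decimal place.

Form J → anchor (Population P): v = (3.5/12.7)(64 − 78.3) + 18.6 = 14.66
anchor → Form K (Population Q): y = (10.1/3.3)(14.66 − 18.0) + 78.6 = 68.4

68.4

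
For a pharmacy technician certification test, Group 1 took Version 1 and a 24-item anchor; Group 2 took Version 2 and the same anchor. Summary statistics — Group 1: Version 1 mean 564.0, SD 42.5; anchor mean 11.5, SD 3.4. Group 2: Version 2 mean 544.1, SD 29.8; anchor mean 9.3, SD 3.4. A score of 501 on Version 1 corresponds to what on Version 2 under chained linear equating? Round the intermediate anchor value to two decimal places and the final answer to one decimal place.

Version 1 → anchor (Group 1): v = (3.4/42.5)(501 − 564.0) + 11.5 = 6.46
anchor → Version 2 (Group 2): y = (29.8/3.4)(6.46 − 9.3) + 544.1 = 519.2

519.2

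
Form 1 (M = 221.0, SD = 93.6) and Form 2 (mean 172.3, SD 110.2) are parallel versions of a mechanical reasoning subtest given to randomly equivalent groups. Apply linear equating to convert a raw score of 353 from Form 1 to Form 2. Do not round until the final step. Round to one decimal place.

327.7

Linear equating: y = (SD_Y/SD_X)(x − M_X) + M_Y
y = (110.2/93.6)(353 − 221.0) + 172.3
y = 1.177350 × 132.0 + 172.3 = 155.4103 + 172.3 = 327.7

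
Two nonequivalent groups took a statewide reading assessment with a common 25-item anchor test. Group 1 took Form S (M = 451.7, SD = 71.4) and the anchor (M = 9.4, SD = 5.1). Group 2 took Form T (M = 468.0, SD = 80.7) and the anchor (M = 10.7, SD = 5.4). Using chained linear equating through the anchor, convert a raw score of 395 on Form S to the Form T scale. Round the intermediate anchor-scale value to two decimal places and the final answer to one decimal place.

388.0

Form S → anchor (Group 1): v = (5.1/71.4)(395 − 451.7) + 9.4 = 5.35
anchor → Form T (Group 2): y = (80.7/5.4)(5.35 − 10.7) + 468.0 = 388.0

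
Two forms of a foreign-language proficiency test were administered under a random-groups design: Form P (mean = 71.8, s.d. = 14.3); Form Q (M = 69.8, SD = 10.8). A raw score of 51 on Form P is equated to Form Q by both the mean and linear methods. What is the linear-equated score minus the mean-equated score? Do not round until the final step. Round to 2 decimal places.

Mean-equated: 51 + (69.8 − 71.8) = 49.00
Linear-equated: (10.8/14.3)(51 − 71.8) + 69.8 = 54.091
Difference = 54.091 − 49.00 = 5.09

5.09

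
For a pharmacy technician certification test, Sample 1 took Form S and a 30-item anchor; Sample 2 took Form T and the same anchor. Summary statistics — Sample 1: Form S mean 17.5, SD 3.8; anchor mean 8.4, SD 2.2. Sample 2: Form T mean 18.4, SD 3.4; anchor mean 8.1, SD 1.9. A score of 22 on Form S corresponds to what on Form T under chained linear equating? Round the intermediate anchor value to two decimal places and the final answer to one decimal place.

23.6

Form S → anchor (Sample 1): v = (2.2/3.8)(22 − 17.5) + 8.4 = 11.01
anchor → Form T (Sample 2): y = (3.4/1.9)(11.01 − 8.1) + 18.4 = 23.6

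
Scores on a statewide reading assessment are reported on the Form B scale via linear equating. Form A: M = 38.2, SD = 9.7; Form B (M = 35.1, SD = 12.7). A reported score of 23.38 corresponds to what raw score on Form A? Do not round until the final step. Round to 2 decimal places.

29.25

Invert y = (SD_Y/SD_X)(x − M_X) + M_Y:
x = (SD_X/SD_Y)(y − M_Y) + M_X = (9.7/12.7)(23.38 − 35.1) + 38.2
x = 0.763780 × -11.720 + 38.2 = 29.25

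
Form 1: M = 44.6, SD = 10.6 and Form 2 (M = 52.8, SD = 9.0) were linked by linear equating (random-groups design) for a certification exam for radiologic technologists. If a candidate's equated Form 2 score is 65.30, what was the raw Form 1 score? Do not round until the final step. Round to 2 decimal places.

Invert y = (SD_Y/SD_X)(x − M_X) + M_Y:
x = (SD_X/SD_Y)(y − M_Y) + M_X = (10.6/9.0)(65.30 − 52.8) + 44.6
x = 1.177778 × 12.500 + 44.6 = 59.32

59.32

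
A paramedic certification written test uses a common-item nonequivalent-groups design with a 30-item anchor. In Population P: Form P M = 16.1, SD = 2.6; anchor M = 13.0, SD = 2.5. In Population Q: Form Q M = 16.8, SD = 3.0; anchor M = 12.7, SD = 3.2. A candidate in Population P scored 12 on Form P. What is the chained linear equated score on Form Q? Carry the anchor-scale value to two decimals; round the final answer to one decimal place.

Form P → anchor (Population P): v = (2.5/2.6)(12 − 16.1) + 13.0 = 9.06
anchor → Form Q (Population Q): y = (3.0/3.2)(9.06 − 12.7) + 16.8 = 13.4

13.4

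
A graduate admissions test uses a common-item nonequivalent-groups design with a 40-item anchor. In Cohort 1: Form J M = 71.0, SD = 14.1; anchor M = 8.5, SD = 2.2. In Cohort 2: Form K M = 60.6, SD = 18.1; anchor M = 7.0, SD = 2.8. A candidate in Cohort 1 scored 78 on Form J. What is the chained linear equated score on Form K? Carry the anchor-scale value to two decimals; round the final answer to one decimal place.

77.3

Form J → anchor (Cohort 1): v = (2.2/14.1)(78 − 71.0) + 8.5 = 9.59
anchor → Form K (Cohort 2): y = (18.1/2.8)(9.59 − 7.0) + 60.6 = 77.3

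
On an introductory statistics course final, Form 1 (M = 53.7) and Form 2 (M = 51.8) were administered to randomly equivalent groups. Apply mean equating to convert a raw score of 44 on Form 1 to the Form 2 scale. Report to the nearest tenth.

Mean equating: y = x + (M_Y − M_X) = 44 + (51.8 − 53.7) = 42.1

42.1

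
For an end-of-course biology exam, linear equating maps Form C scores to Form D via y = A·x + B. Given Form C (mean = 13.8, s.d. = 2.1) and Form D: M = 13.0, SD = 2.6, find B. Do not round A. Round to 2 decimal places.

-4.09

A = SD_Y / SD_X = 2.6 / 2.1 = 1.238095
B = M_Y − A·M_X = 13.0 − 1.238095 × 13.8 = -4.09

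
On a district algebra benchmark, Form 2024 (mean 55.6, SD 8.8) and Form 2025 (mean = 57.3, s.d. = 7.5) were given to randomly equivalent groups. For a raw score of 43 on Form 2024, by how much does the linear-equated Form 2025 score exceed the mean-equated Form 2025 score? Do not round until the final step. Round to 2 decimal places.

Mean-equated: 43 + (57.3 − 55.6) = 44.70
Linear-equated: (7.5/8.8)(43 − 55.6) + 57.3 = 46.561
Difference = 46.561 − 44.70 = 1.86

1.86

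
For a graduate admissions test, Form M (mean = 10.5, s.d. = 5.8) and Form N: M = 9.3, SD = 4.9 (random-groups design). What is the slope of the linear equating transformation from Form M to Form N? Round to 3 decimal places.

0.845

A = SD_Y / SD_X = 4.9 / 5.8 = 0.845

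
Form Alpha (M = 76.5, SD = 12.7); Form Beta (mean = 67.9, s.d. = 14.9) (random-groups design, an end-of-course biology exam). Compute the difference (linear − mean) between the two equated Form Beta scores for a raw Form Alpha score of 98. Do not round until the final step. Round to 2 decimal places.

3.72

Mean-equated: 98 + (67.9 − 76.5) = 89.40
Linear-equated: (14.9/12.7)(98 − 76.5) + 67.9 = 93.124
Difference = 93.124 − 89.40 = 3.72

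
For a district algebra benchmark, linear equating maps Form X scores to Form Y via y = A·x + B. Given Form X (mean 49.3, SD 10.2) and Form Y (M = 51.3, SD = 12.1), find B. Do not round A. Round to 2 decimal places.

A = SD_Y / SD_X = 12.1 / 10.2 = 1.186275
B = M_Y − A·M_X = 51.3 − 1.186275 × 49.3 = -7.18

-7.18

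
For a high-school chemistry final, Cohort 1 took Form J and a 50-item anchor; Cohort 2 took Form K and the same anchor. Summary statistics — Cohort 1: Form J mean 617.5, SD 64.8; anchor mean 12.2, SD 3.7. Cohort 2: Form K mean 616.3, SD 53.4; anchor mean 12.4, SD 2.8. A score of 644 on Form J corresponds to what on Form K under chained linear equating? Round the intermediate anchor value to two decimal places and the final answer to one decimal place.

641.3

Form J → anchor (Cohort 1): v = (3.7/64.8)(644 − 617.5) + 12.2 = 13.71
anchor → Form K (Cohort 2): y = (53.4/2.8)(13.71 − 12.4) + 616.3 = 641.3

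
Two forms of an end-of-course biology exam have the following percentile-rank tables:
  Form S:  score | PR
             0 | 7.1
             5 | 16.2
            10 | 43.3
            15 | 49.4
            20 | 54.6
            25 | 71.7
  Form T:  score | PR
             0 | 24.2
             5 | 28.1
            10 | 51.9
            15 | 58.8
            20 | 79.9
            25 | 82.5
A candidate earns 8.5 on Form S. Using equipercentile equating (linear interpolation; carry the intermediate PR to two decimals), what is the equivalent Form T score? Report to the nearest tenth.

6.5

PR of 8.5 on Form S: 16.2 + (8.5 − 5)/(10 − 5) × (43.3 − 16.2) = 35.17
On Form T, PR 35.17 falls between score 5 (PR 28.1) and 10 (PR 51.9).
Interpolate: 5 + (35.17 − 28.1)/(51.9 − 28.1) × (10 − 5) = 6.5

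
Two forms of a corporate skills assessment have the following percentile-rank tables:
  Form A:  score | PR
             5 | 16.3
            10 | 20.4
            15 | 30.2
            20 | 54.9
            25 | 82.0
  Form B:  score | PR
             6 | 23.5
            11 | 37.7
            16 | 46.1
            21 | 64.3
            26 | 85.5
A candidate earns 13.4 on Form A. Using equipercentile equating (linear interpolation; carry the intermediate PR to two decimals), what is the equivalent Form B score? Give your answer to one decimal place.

7.3

PR of 13.4 on Form A: 20.4 + (13.4 − 10)/(15 − 10) × (30.2 − 20.4) = 27.06
On Form B, PR 27.06 falls between score 6 (PR 23.5) and 11 (PR 37.7).
Interpolate: 6 + (27.06 − 23.5)/(37.7 − 23.5) × (11 − 6) = 7.3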